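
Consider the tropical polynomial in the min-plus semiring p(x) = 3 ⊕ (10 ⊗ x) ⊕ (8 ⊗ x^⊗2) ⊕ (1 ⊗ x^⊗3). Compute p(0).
p(0) = 1

A tropical monomial a ⊗ x^⊗i evaluates to a + i · x. Evaluating each term at x = 0:
  Term 0 contributes 3 + 0 · 0 = 3
  Term 1 contributes 10 + 1 · 0 = 10
  Term 2 contributes 8 + 2 · 0 = 8
  Term 3 contributes 1 + 3 · 0 = 1
p(0) = ⊕ of these = min[3, 10, 8, 1] = 1.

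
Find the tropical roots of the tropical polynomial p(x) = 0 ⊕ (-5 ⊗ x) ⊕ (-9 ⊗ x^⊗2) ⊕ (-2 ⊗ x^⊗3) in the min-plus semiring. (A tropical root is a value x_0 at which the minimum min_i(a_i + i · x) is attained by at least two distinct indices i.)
Roots: {-7, 4, 5}

Each tropical root is a break point of the lower envelope of the lines y = a_i + i · x (there are 4 lines, with slopes 0, 1, ..., 3). Only the lines that attain the minimum somewhere contribute to roots; other lines are dominated. Here the surviving (envelope) indices are i = 3, i = 2, i = 1, i = 0.
Intersections between consecutive envelope lines give the roots: for adjacent envelope indices i < j the intersection is x = (a_i − a_j) / (j − i). Reading off the sorted break points: {-7, 4, 5}.
Verification: at each break x_0, at least two indices attain the minimum of min_i(a_i + i · x_0).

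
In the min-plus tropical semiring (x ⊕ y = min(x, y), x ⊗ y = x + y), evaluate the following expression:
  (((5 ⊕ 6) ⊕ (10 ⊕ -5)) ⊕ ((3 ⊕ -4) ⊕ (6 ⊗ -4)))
(((5 ⊕ 6) ⊕ (10 ⊕ -5)) ⊕ ((3 ⊕ -4) ⊕ (6 ⊗ -4))) = -5

Expand innermost to outermost. Recall ⊕ takes the minimum of its arguments and ⊗ takes their sum. Working out the expression (((5 ⊕ 6) ⊕ (10 ⊕ -5)) ⊕ ((3 ⊕ -4) ⊕ (6 ⊗ -4))) gives -5.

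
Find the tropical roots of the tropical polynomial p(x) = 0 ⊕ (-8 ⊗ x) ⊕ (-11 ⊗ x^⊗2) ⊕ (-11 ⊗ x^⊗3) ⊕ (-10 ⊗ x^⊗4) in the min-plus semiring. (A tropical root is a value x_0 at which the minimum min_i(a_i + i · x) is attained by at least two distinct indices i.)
Roots: {-1, 0, 3, 8}

Each tropical root is a break point of the lower envelope of the lines y = a_i + i · x (there are 5 lines, with slopes 0, 1, ..., 4). Only the lines that attain the minimum somewhere contribute to roots; other lines are dominated. Here the surviving (envelope) indices are i = 4, i = 3, i = 2, i = 1, i = 0.
Intersections between consecutive envelope lines give the roots: for adjacent envelope indices i < j the intersection is x = (a_i − a_j) / (j − i). Reading off the sorted break points: {-1, 0, 3, 8}.
Verification: at each break x_0, at least two indices attain the minimum of min_i(a_i + i · x_0).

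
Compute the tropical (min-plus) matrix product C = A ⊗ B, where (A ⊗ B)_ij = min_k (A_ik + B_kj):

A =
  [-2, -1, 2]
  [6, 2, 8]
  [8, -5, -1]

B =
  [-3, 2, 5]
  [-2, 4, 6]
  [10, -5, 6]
A ⊗ B =
  [-5, -3, 3]
  [0, 3, 8]
  [-7, -6, 1]

Apply the min-plus product entry-by-entry:
  C[0][0] = min over k of (A[0][0] + B[0][0] = -2 + -3 = -5, A[0][1] + B[1][0] = -1 + -2 = -3, A[0][2] + B[2][0] = 2 + 10 = 12) = -5 (attained at k = 0)
  C[0][1] = min over k of (A[0][0] + B[0][1] = -2 + 2 = 0, A[0][1] + B[1][1] = -1 + 4 = 3, A[0][2] + B[2][1] = 2 + -5 = -3) = -3 (attained at k = 2)
  C[0][2] = min over k of (A[0][0] + B[0][2] = -2 + 5 = 3, A[0][1] + B[1][2] = -1 + 6 = 5, A[0][2] + B[2][2] = 2 + 6 = 8) = 3 (attained at k = 0)
  C[1][0] = min over k of (A[1][0] + B[0][0] = 6 + -3 = 3, A[1][1] + B[1][0] = 2 + -2 = 0, A[1][2] + B[2][0] = 8 + 10 = 18) = 0 (attained at k = 1)
  C[1][1] = min over k of (A[1][0] + B[0][1] = 6 + 2 = 8, A[1][1] + B[1][1] = 2 + 4 = 6, A[1][2] + B[2][1] = 8 + -5 = 3) = 3 (attained at k = 2)
  C[1][2] = min over k of (A[1][0] + B[0][2] = 6 + 5 = 11, A[1][1] + B[1][2] = 2 + 6 = 8, A[1][2] + B[2][2] = 8 + 6 = 14) = 8 (attained at k = 1)
  C[2][0] = min over k of (A[2][0] + B[0][0] = 8 + -3 = 5, A[2][1] + B[1][0] = -5 + -2 = -7, A[2][2] + B[2][0] = -1 + 10 = 9) = -7 (attained at k = 1)
  C[2][1] = min over k of (A[2][0] + B[0][1] = 8 + 2 = 10, A[2][1] + B[1][1] = -5 + 4 = -1, A[2][2] + B[2][1] = -1 + -5 = -6) = -6 (attained at k = 2)
  C[2][2] = min over k of (A[2][0] + B[0][2] = 8 + 5 = 13, A[2][1] + B[1][2] = -5 + 6 = 1, A[2][2] + B[2][2] = -1 + 6 = 5) = 1 (attained at k = 1)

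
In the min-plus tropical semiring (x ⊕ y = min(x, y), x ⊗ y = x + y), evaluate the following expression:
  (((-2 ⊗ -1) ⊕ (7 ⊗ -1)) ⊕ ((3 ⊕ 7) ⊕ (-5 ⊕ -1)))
(((-2 ⊗ -1) ⊕ (7 ⊗ -1)) ⊕ ((3 ⊕ 7) ⊕ (-5 ⊕ -1))) = -5

Expand innermost to outermost. Recall ⊕ takes the minimum of its arguments and ⊗ takes their sum. Working out the expression (((-2 ⊗ -1) ⊕ (7 ⊗ -1)) ⊕ ((3 ⊕ 7) ⊕ (-5 ⊕ -1))) gives -5.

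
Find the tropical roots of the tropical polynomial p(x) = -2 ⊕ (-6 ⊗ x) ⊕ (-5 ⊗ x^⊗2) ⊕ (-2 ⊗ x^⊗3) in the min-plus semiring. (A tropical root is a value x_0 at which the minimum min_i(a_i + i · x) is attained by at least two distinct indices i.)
Roots: {-3, -1, 4}

Each tropical root is a break point of the lower envelope of the lines y = a_i + i · x (there are 4 lines, with slopes 0, 1, ..., 3). Only the lines that attain the minimum somewhere contribute to roots; other lines are dominated. Here the surviving (envelope) indices are i = 3, i = 2, i = 1, i = 0.
Intersections between consecutive envelope lines give the roots: for adjacent envelope indices i < j the intersection is x = (a_i − a_j) / (j − i). Reading off the sorted break points: {-3, -1, 4}.
Verification: at each break x_0, at least two indices attain the minimum of min_i(a_i + i · x_0).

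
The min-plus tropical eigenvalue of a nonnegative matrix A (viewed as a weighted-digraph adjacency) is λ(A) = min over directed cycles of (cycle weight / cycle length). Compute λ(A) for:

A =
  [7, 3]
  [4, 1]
λ(A) = 1

Enumerate directed cycles and compute their means (weight / length). Sample:
  cycle 0 → 0: weight = 7, length = 1, mean = 7/1 ≈ 7.000
  cycle 1 → 1: weight = 1, length = 1, mean = 1/1 ≈ 1.000
  cycle 0 → 1 → 0: weight = 7, length = 2, mean = 7/2 ≈ 3.500
  cycle 1 → 0 → 1: weight = 7, length = 2, mean = 7/2 ≈ 3.500
Minimum mean = 1.000, attained e.g. along the cycle 1 → 1 with weight 1 and length 1. So λ(A) = 1/1 = 1.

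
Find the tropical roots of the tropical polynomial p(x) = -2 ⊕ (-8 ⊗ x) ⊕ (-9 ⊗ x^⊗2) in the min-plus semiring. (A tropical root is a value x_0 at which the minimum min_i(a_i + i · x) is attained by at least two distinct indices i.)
Roots: {1, 6}

Each tropical root is a break point of the lower envelope of the lines y = a_i + i · x (there are 3 lines, with slopes 0, 1, ..., 2). Only the lines that attain the minimum somewhere contribute to roots; other lines are dominated. Here the surviving (envelope) indices are i = 2, i = 1, i = 0.
Intersections between consecutive envelope lines give the roots: for adjacent envelope indices i < j the intersection is x = (a_i − a_j) / (j − i). Reading off the sorted break points: {1, 6}.
Verification: at each break x_0, at least two indices attain the minimum of min_i(a_i + i · x_0).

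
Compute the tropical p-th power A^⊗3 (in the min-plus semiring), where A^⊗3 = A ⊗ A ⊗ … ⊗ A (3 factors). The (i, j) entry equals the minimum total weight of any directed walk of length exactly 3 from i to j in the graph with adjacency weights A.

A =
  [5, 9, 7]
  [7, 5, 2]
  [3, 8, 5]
A^⊗3 =
  [14, 19, 16]
  [10, 14, 12]
  [13, 17, 14]

Each entry (A^⊗3)_ij equals the minimum over all length-3 walks i = v_0 → v_1 → … → v_3 = j of Σ_t A[v_t][v_{t+1}]. For example, for (i, j) = (0, 2) we minimise over 9 possible intermediate vertex sequences; the minimum is 16, attained along the walk 0 → 0 → 1 → 2.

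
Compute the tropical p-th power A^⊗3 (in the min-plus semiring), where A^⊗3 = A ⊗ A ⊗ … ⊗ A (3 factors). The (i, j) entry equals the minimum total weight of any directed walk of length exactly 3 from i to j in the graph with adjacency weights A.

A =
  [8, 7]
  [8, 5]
A^⊗3 =
  [20, 17]
  [18, 15]

Each entry (A^⊗3)_ij equals the minimum over all length-3 walks i = v_0 → v_1 → … → v_3 = j of Σ_t A[v_t][v_{t+1}]. For example, for (i, j) = (0, 1) we minimise over 4 possible intermediate vertex sequences; the minimum is 17, attained along the walk 0 → 1 → 1 → 1.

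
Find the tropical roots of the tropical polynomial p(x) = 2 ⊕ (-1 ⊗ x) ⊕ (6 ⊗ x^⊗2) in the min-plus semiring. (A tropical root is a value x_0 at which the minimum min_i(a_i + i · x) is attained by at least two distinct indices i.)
Roots: {-7, 3}

Each tropical root is a break point of the lower envelope of the lines y = a_i + i · x (there are 3 lines, with slopes 0, 1, ..., 2). Only the lines that attain the minimum somewhere contribute to roots; other lines are dominated. Here the surviving (envelope) indices are i = 2, i = 1, i = 0.
Intersections between consecutive envelope lines give the roots: for adjacent envelope indices i < j the intersection is x = (a_i − a_j) / (j − i). Reading off the sorted break points: {-7, 3}.
Verification: at each break x_0, at least two indices attain the minimum of min_i(a_i + i · x_0).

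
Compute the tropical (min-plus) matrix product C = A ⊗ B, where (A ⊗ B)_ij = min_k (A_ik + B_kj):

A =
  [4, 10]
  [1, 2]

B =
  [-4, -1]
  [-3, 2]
A ⊗ B =
  [0, 3]
  [-3, 0]

Apply the min-plus product entry-by-entry:
  C[0][0] = min over k of (A[0][0] + B[0][0] = 4 + -4 = 0, A[0][1] + B[1][0] = 10 + -3 = 7) = 0 (attained at k = 0)
  C[0][1] = min over k of (A[0][0] + B[0][1] = 4 + -1 = 3, A[0][1] + B[1][1] = 10 + 2 = 12) = 3 (attained at k = 0)
  C[1][0] = min over k of (A[1][0] + B[0][0] = 1 + -4 = -3, A[1][1] + B[1][0] = 2 + -3 = -1) = -3 (attained at k = 0)
  C[1][1] = min over k of (A[1][0] + B[0][1] = 1 + -1 = 0, A[1][1] + B[1][1] = 2 + 2 = 4) = 0 (attained at k = 0)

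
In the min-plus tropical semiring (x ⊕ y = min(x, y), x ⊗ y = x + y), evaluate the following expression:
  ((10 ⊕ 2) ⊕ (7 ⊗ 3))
((10 ⊕ 2) ⊕ (7 ⊗ 3)) = 2

Expand innermost to outermost. Recall ⊕ takes the minimum of its arguments and ⊗ takes their sum. Working out the expression ((10 ⊕ 2) ⊕ (7 ⊗ 3)) gives 2.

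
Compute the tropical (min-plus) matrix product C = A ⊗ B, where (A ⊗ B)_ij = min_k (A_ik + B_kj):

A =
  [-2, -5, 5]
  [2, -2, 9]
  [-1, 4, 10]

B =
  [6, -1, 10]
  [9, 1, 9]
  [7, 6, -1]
A ⊗ B =
  [4, -4, 4]
  [7, -1, 7]
  [5, -2, 9]

Apply the min-plus product entry-by-entry:
  C[0][0] = min over k of (A[0][0] + B[0][0] = -2 + 6 = 4, A[0][1] + B[1][0] = -5 + 9 = 4, A[0][2] + B[2][0] = 5 + 7 = 12) = 4 (attained at k = 0)
  C[0][1] = min over k of (A[0][0] + B[0][1] = -2 + -1 = -3, A[0][1] + B[1][1] = -5 + 1 = -4, A[0][2] + B[2][1] = 5 + 6 = 11) = -4 (attained at k = 1)
  C[0][2] = min over k of (A[0][0] + B[0][2] = -2 + 10 = 8, A[0][1] + B[1][2] = -5 + 9 = 4, A[0][2] + B[2][2] = 5 + -1 = 4) = 4 (attained at k = 1)
  C[1][0] = min over k of (A[1][0] + B[0][0] = 2 + 6 = 8, A[1][1] + B[1][0] = -2 + 9 = 7, A[1][2] + B[2][0] = 9 + 7 = 16) = 7 (attained at k = 1)
  C[1][1] = min over k of (A[1][0] + B[0][1] = 2 + -1 = 1, A[1][1] + B[1][1] = -2 + 1 = -1, A[1][2] + B[2][1] = 9 + 6 = 15) = -1 (attained at k = 1)
  C[1][2] = min over k of (A[1][0] + B[0][2] = 2 + 10 = 12, A[1][1] + B[1][2] = -2 + 9 = 7, A[1][2] + B[2][2] = 9 + -1 = 8) = 7 (attained at k = 1)
  C[2][0] = min over k of (A[2][0] + B[0][0] = -1 + 6 = 5, A[2][1] + B[1][0] = 4 + 9 = 13, A[2][2] + B[2][0] = 10 + 7 = 17) = 5 (attained at k = 0)
  C[2][1] = min over k of (A[2][0] + B[0][1] = -1 + -1 = -2, A[2][1] + B[1][1] = 4 + 1 = 5, A[2][2] + B[2][1] = 10 + 6 = 16) = -2 (attained at k = 0)
  C[2][2] = min over k of (A[2][0] + B[0][2] = -1 + 10 = 9, A[2][1] + B[1][2] = 4 + 9 = 13, A[2][2] + B[2][2] = 10 + -1 = 9) = 9 (attained at k = 0)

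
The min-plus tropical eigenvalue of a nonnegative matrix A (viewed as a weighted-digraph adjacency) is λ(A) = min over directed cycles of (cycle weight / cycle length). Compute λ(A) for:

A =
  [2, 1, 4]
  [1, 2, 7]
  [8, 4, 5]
λ(A) = 1

Enumerate directed cycles and compute their means (weight / length). Sample:
  cycle 0 → 0: weight = 2, length = 1, mean = 2/1 ≈ 2.000
  cycle 1 → 1: weight = 2, length = 1, mean = 2/1 ≈ 2.000
  cycle 2 → 2: weight = 5, length = 1, mean = 5/1 ≈ 5.000
  cycle 0 → 1 → 0: weight = 2, length = 2, mean = 2/2 ≈ 1.000
  cycle 0 → 2 → 0: weight = 12, length = 2, mean = 12/2 ≈ 6.000
  cycle 1 → 0 → 1: weight = 2, length = 2, mean = 2/2 ≈ 1.000
Minimum mean = 1.000, attained e.g. along the cycle 0 → 1 → 0 with weight 2 and length 2. So λ(A) = 2/2 = 1.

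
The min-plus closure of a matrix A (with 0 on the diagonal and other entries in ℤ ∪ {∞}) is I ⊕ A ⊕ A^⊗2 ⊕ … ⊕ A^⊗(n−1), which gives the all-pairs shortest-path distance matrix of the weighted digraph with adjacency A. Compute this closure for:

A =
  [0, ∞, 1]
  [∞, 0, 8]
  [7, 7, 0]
Closure =
  [0, 8, 1]
  [15, 0, 8]
  [7, 7, 0]

This is the Floyd-Warshall all-pairs shortest-path computation. For each intermediate vertex k = 0, 1, …, 2, update dist[i][j] ← min(dist[i][j], dist[i][k] + dist[k][j]). The final matrix gives, for each (i, j), the minimum total weight of any directed path from i to j (possibly empty when i = j).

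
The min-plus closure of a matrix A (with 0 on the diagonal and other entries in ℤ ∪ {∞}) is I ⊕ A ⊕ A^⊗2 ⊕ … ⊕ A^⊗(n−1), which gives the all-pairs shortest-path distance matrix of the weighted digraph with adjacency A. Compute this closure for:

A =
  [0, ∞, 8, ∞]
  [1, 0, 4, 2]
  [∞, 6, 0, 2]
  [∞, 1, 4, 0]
Closure =
  [0, 11, 8, 10]
  [1, 0, 4, 2]
  [4, 3, 0, 2]
  [2, 1, 4, 0]

This is the Floyd-Warshall all-pairs shortest-path computation. For each intermediate vertex k = 0, 1, …, 3, update dist[i][j] ← min(dist[i][j], dist[i][k] + dist[k][j]). The final matrix gives, for each (i, j), the minimum total weight of any directed path from i to j (possibly empty when i = j).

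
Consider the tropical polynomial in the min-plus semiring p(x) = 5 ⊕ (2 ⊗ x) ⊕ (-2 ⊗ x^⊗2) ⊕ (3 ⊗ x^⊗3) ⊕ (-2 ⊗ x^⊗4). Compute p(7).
p(7) = 5

A tropical monomial a ⊗ x^⊗i evaluates to a + i · x. Evaluating each term at x = 7:
  Term 0 contributes 5 + 0 · 7 = 5
  Term 1 contributes 2 + 1 · 7 = 9
  Term 2 contributes -2 + 2 · 7 = 12
  Term 3 contributes 3 + 3 · 7 = 24
  Term 4 contributes -2 + 4 · 7 = 26
p(7) = ⊕ of these = min[5, 9, 12, 24, 26] = 5.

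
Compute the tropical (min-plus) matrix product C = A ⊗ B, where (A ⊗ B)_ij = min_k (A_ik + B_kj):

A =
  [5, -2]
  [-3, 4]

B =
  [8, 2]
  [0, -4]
A ⊗ B =
  [-2, -6]
  [4, -1]

Apply the min-plus product entry-by-entry:
  C[0][0] = min over k of (A[0][0] + B[0][0] = 5 + 8 = 13, A[0][1] + B[1][0] = -2 + 0 = -2) = -2 (attained at k = 1)
  C[0][1] = min over k of (A[0][0] + B[0][1] = 5 + 2 = 7, A[0][1] + B[1][1] = -2 + -4 = -6) = -6 (attained at k = 1)
  C[1][0] = min over k of (A[1][0] + B[0][0] = -3 + 8 = 5, A[1][1] + B[1][0] = 4 + 0 = 4) = 4 (attained at k = 1)
  C[1][1] = min over k of (A[1][0] + B[0][1] = -3 + 2 = -1, A[1][1] + B[1][1] = 4 + -4 = 0) = -1 (attained at k = 0)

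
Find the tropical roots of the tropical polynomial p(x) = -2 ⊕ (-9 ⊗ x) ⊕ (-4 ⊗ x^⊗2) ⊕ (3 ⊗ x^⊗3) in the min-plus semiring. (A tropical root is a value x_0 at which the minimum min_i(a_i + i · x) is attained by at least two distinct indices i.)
Roots: {-7, -5, 7}

Each tropical root is a break point of the lower envelope of the lines y = a_i + i · x (there are 4 lines, with slopes 0, 1, ..., 3). Only the lines that attain the minimum somewhere contribute to roots; other lines are dominated. Here the surviving (envelope) indices are i = 3, i = 2, i = 1, i = 0.
Intersections between consecutive envelope lines give the roots: for adjacent envelope indices i < j the intersection is x = (a_i − a_j) / (j − i). Reading off the sorted break points: {-7, -5, 7}.
Verification: at each break x_0, at least two indices attain the minimum of min_i(a_i + i · x_0).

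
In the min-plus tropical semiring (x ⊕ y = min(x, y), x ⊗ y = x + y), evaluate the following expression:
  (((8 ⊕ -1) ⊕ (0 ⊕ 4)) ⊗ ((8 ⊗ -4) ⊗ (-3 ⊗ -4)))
(((8 ⊕ -1) ⊕ (0 ⊕ 4)) ⊗ ((8 ⊗ -4) ⊗ (-3 ⊗ -4))) = -4

Expand innermost to outermost. Recall ⊕ takes the minimum of its arguments and ⊗ takes their sum. Working out the expression (((8 ⊕ -1) ⊕ (0 ⊕ 4)) ⊗ ((8 ⊗ -4) ⊗ (-3 ⊗ -4))) gives -4.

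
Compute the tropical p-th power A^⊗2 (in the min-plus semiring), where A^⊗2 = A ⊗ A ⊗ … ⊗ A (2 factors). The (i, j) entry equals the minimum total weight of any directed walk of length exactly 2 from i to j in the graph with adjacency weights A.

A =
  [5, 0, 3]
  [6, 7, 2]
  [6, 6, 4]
A^⊗2 =
  [6, 5, 2]
  [8, 6, 6]
  [10, 6, 8]

Each entry (A^⊗2)_ij equals the minimum over all length-2 walks i = v_0 → v_1 → … → v_2 = j of Σ_t A[v_t][v_{t+1}]. For example, for (i, j) = (0, 2) we minimise over 3 possible intermediate vertex sequences; the minimum is 2, attained along the walk 0 → 1 → 2.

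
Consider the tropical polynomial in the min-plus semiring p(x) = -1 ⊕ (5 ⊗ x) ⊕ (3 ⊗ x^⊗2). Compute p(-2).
p(-2) = -1

A tropical monomial a ⊗ x^⊗i evaluates to a + i · x. Evaluating each term at x = -2:
  Term 0 contributes -1 + 0 · -2 = -1
  Term 1 contributes 5 + 1 · -2 = 3
  Term 2 contributes 3 + 2 · -2 = -1
p(-2) = ⊕ of these = min[-1, 3, -1] = -1.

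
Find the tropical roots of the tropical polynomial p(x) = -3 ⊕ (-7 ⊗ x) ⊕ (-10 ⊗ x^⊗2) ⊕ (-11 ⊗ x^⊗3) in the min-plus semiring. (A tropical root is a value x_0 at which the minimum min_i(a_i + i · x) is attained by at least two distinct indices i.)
Roots: {1, 3, 4}

Each tropical root is a break point of the lower envelope of the lines y = a_i + i · x (there are 4 lines, with slopes 0, 1, ..., 3). Only the lines that attain the minimum somewhere contribute to roots; other lines are dominated. Here the surviving (envelope) indices are i = 3, i = 2, i = 1, i = 0.
Intersections between consecutive envelope lines give the roots: for adjacent envelope indices i < j the intersection is x = (a_i − a_j) / (j − i). Reading off the sorted break points: {1, 3, 4}.
Verification: at each break x_0, at least two indices attain the minimum of min_i(a_i + i · x_0).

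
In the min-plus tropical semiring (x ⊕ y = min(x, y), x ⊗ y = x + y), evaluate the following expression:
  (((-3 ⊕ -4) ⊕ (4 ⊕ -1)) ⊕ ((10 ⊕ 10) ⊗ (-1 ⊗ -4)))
(((-3 ⊕ -4) ⊕ (4 ⊕ -1)) ⊕ ((10 ⊕ 10) ⊗ (-1 ⊗ -4))) = -4

Expand innermost to outermost. Recall ⊕ takes the minimum of its arguments and ⊗ takes their sum. Working out the expression (((-3 ⊕ -4) ⊕ (4 ⊕ -1)) ⊕ ((10 ⊕ 10) ⊗ (-1 ⊗ -4))) gives -4.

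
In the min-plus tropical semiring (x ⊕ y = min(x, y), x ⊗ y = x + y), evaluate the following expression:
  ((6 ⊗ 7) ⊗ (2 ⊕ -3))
((6 ⊗ 7) ⊗ (2 ⊕ -3)) = 10

Expand innermost to outermost. Recall ⊕ takes the minimum of its arguments and ⊗ takes their sum. Working out the expression ((6 ⊗ 7) ⊗ (2 ⊕ -3)) gives 10.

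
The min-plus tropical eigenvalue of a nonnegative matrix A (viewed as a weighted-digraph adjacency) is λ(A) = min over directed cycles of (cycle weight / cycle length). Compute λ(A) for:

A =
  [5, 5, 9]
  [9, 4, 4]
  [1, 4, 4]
λ(A) = 10/3

Enumerate directed cycles and compute their means (weight / length). Sample:
  cycle 0 → 0: weight = 5, length = 1, mean = 5/1 ≈ 5.000
  cycle 1 → 1: weight = 4, length = 1, mean = 4/1 ≈ 4.000
  cycle 2 → 2: weight = 4, length = 1, mean = 4/1 ≈ 4.000
  cycle 0 → 1 → 0: weight = 14, length = 2, mean = 14/2 ≈ 7.000
  cycle 0 → 2 → 0: weight = 10, length = 2, mean = 10/2 ≈ 5.000
  cycle 1 → 0 → 1: weight = 14, length = 2, mean = 14/2 ≈ 7.000
Minimum mean = 3.333, attained e.g. along the cycle 0 → 1 → 2 → 0 with weight 10 and length 3. So λ(A) = 10/3 = 10/3.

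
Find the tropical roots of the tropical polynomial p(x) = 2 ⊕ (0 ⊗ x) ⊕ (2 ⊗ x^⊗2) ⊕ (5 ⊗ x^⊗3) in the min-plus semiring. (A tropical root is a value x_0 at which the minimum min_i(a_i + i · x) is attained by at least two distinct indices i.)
Roots: {-3, -2, 2}

Each tropical root is a break point of the lower envelope of the lines y = a_i + i · x (there are 4 lines, with slopes 0, 1, ..., 3). Only the lines that attain the minimum somewhere contribute to roots; other lines are dominated. Here the surviving (envelope) indices are i = 3, i = 2, i = 1, i = 0.
Intersections between consecutive envelope lines give the roots: for adjacent envelope indices i < j the intersection is x = (a_i − a_j) / (j − i). Reading off the sorted break points: {-3, -2, 2}.
Verification: at each break x_0, at least two indices attain the minimum of min_i(a_i + i · x_0).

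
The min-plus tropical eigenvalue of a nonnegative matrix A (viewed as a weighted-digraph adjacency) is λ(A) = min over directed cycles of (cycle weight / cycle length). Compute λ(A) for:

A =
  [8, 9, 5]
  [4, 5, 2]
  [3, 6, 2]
λ(A) = 2

Enumerate directed cycles and compute their means (weight / length). Sample:
  cycle 0 → 0: weight = 8, length = 1, mean = 8/1 ≈ 8.000
  cycle 1 → 1: weight = 5, length = 1, mean = 5/1 ≈ 5.000
  cycle 2 → 2: weight = 2, length = 1, mean = 2/1 ≈ 2.000
  cycle 0 → 1 → 0: weight = 13, length = 2, mean = 13/2 ≈ 6.500
  cycle 0 → 2 → 0: weight = 8, length = 2, mean = 8/2 ≈ 4.000
  cycle 1 → 0 → 1: weight = 13, length = 2, mean = 13/2 ≈ 6.500
Minimum mean = 2.000, attained e.g. along the cycle 2 → 2 with weight 2 and length 1. So λ(A) = 2/1 = 2.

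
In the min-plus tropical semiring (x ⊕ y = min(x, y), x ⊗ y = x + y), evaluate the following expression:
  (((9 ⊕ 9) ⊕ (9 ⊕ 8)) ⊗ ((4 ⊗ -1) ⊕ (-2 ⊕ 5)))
(((9 ⊕ 9) ⊕ (9 ⊕ 8)) ⊗ ((4 ⊗ -1) ⊕ (-2 ⊕ 5))) = 6

Expand innermost to outermost. Recall ⊕ takes the minimum of its arguments and ⊗ takes their sum. Working out the expression (((9 ⊕ 9) ⊕ (9 ⊕ 8)) ⊗ ((4 ⊗ -1) ⊕ (-2 ⊕ 5))) gives 6.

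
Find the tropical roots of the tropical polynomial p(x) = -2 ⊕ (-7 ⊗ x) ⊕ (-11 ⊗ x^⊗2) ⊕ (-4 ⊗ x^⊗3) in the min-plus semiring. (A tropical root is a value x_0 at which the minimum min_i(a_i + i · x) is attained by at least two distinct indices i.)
Roots: {-7, 4, 5}

Each tropical root is a break point of the lower envelope of the lines y = a_i + i · x (there are 4 lines, with slopes 0, 1, ..., 3). Only the lines that attain the minimum somewhere contribute to roots; other lines are dominated. Here the surviving (envelope) indices are i = 3, i = 2, i = 1, i = 0.
Intersections between consecutive envelope lines give the roots: for adjacent envelope indices i < j the intersection is x = (a_i − a_j) / (j − i). Reading off the sorted break points: {-7, 4, 5}.
Verification: at each break x_0, at least two indices attain the minimum of min_i(a_i + i · x_0).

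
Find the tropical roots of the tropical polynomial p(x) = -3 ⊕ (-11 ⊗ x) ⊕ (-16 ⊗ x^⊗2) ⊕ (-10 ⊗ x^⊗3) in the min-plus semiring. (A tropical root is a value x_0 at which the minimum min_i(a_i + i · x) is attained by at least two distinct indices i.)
Roots: {-6, 5, 8}

Each tropical root is a break point of the lower envelope of the lines y = a_i + i · x (there are 4 lines, with slopes 0, 1, ..., 3). Only the lines that attain the minimum somewhere contribute to roots; other lines are dominated. Here the surviving (envelope) indices are i = 3, i = 2, i = 1, i = 0.
Intersections between consecutive envelope lines give the roots: for adjacent envelope indices i < j the intersection is x = (a_i − a_j) / (j − i). Reading off the sorted break points: {-6, 5, 8}.
Verification: at each break x_0, at least two indices attain the minimum of min_i(a_i + i · x_0).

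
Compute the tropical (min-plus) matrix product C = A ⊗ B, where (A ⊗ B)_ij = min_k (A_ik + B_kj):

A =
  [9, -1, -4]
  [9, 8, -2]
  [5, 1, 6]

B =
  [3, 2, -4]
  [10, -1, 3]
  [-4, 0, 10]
A ⊗ B =
  [-8, -4, 2]
  [-6, -2, 5]
  [2, 0, 1]

Apply the min-plus product entry-by-entry:
  C[0][0] = min over k of (A[0][0] + B[0][0] = 9 + 3 = 12, A[0][1] + B[1][0] = -1 + 10 = 9, A[0][2] + B[2][0] = -4 + -4 = -8) = -8 (attained at k = 2)
  C[0][1] = min over k of (A[0][0] + B[0][1] = 9 + 2 = 11, A[0][1] + B[1][1] = -1 + -1 = -2, A[0][2] + B[2][1] = -4 + 0 = -4) = -4 (attained at k = 2)
  C[0][2] = min over k of (A[0][0] + B[0][2] = 9 + -4 = 5, A[0][1] + B[1][2] = -1 + 3 = 2, A[0][2] + B[2][2] = -4 + 10 = 6) = 2 (attained at k = 1)
  C[1][0] = min over k of (A[1][0] + B[0][0] = 9 + 3 = 12, A[1][1] + B[1][0] = 8 + 10 = 18, A[1][2] + B[2][0] = -2 + -4 = -6) = -6 (attained at k = 2)
  C[1][1] = min over k of (A[1][0] + B[0][1] = 9 + 2 = 11, A[1][1] + B[1][1] = 8 + -1 = 7, A[1][2] + B[2][1] = -2 + 0 = -2) = -2 (attained at k = 2)
  C[1][2] = min over k of (A[1][0] + B[0][2] = 9 + -4 = 5, A[1][1] + B[1][2] = 8 + 3 = 11, A[1][2] + B[2][2] = -2 + 10 = 8) = 5 (attained at k = 0)
  C[2][0] = min over k of (A[2][0] + B[0][0] = 5 + 3 = 8, A[2][1] + B[1][0] = 1 + 10 = 11, A[2][2] + B[2][0] = 6 + -4 = 2) = 2 (attained at k = 2)
  C[2][1] = min over k of (A[2][0] + B[0][1] = 5 + 2 = 7, A[2][1] + B[1][1] = 1 + -1 = 0, A[2][2] + B[2][1] = 6 + 0 = 6) = 0 (attained at k = 1)
  C[2][2] = min over k of (A[2][0] + B[0][2] = 5 + -4 = 1, A[2][1] + B[1][2] = 1 + 3 = 4, A[2][2] + B[2][2] = 6 + 10 = 16) = 1 (attained at k = 0)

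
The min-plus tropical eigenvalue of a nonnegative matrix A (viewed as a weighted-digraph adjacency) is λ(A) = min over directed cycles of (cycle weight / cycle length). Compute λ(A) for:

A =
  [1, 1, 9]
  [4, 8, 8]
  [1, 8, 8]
λ(A) = 1

Enumerate directed cycles and compute their means (weight / length). Sample:
  cycle 0 → 0: weight = 1, length = 1, mean = 1/1 ≈ 1.000
  cycle 1 → 1: weight = 8, length = 1, mean = 8/1 ≈ 8.000
  cycle 2 → 2: weight = 8, length = 1, mean = 8/1 ≈ 8.000
  cycle 0 → 1 → 0: weight = 5, length = 2, mean = 5/2 ≈ 2.500
  cycle 0 → 2 → 0: weight = 10, length = 2, mean = 10/2 ≈ 5.000
  cycle 1 → 0 → 1: weight = 5, length = 2, mean = 5/2 ≈ 2.500
Minimum mean = 1.000, attained e.g. along the cycle 0 → 0 with weight 1 and length 1. So λ(A) = 1/1 = 1.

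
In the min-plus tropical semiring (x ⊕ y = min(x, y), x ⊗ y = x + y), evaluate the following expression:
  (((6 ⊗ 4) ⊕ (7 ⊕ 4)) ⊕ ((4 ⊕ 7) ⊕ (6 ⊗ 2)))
(((6 ⊗ 4) ⊕ (7 ⊕ 4)) ⊕ ((4 ⊕ 7) ⊕ (6 ⊗ 2))) = 4

Expand innermost to outermost. Recall ⊕ takes the minimum of its arguments and ⊗ takes their sum. Working out the expression (((6 ⊗ 4) ⊕ (7 ⊕ 4)) ⊕ ((4 ⊕ 7) ⊕ (6 ⊗ 2))) gives 4.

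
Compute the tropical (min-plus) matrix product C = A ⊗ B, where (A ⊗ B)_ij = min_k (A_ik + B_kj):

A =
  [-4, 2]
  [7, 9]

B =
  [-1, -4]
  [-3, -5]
A ⊗ B =
  [-5, -8]
  [6, 3]

Apply the min-plus product entry-by-entry:
  C[0][0] = min over k of (A[0][0] + B[0][0] = -4 + -1 = -5, A[0][1] + B[1][0] = 2 + -3 = -1) = -5 (attained at k = 0)
  C[0][1] = min over k of (A[0][0] + B[0][1] = -4 + -4 = -8, A[0][1] + B[1][1] = 2 + -5 = -3) = -8 (attained at k = 0)
  C[1][0] = min over k of (A[1][0] + B[0][0] = 7 + -1 = 6, A[1][1] + B[1][0] = 9 + -3 = 6) = 6 (attained at k = 0)
  C[1][1] = min over k of (A[1][0] + B[0][1] = 7 + -4 = 3, A[1][1] + B[1][1] = 9 + -5 = 4) = 3 (attained at k = 0)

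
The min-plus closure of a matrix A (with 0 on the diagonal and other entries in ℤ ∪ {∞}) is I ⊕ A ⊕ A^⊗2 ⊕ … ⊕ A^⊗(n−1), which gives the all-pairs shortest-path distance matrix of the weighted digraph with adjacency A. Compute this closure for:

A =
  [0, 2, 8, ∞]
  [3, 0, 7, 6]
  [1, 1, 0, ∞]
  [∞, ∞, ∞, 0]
Closure =
  [0, 2, 8, 8]
  [3, 0, 7, 6]
  [1, 1, 0, 7]
  [∞, ∞, ∞, 0]

This is the Floyd-Warshall all-pairs shortest-path computation. For each intermediate vertex k = 0, 1, …, 3, update dist[i][j] ← min(dist[i][j], dist[i][k] + dist[k][j]). The final matrix gives, for each (i, j), the minimum total weight of any directed path from i to j (possibly empty when i = j).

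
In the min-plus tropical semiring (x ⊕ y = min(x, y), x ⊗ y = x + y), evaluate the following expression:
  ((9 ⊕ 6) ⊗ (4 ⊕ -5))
((9 ⊕ 6) ⊗ (4 ⊕ -5)) = 1

Expand innermost to outermost. Recall ⊕ takes the minimum of its arguments and ⊗ takes their sum. Working out the expression ((9 ⊕ 6) ⊗ (4 ⊕ -5)) gives 1.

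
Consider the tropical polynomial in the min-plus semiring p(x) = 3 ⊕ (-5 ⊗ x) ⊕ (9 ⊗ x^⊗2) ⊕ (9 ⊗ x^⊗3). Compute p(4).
p(4) = -1

A tropical monomial a ⊗ x^⊗i evaluates to a + i · x. Evaluating each term at x = 4:
  Term 0 contributes 3 + 0 · 4 = 3
  Term 1 contributes -5 + 1 · 4 = -1
  Term 2 contributes 9 + 2 · 4 = 17
  Term 3 contributes 9 + 3 · 4 = 21
p(4) = ⊕ of these = min[3, -1, 17, 21] = -1.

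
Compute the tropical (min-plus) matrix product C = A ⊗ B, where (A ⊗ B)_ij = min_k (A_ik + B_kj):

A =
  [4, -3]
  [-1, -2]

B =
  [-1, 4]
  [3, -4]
A ⊗ B =
  [0, -7]
  [-2, -6]

Apply the min-plus product entry-by-entry:
  C[0][0] = min over k of (A[0][0] + B[0][0] = 4 + -1 = 3, A[0][1] + B[1][0] = -3 + 3 = 0) = 0 (attained at k = 1)
  C[0][1] = min over k of (A[0][0] + B[0][1] = 4 + 4 = 8, A[0][1] + B[1][1] = -3 + -4 = -7) = -7 (attained at k = 1)
  C[1][0] = min over k of (A[1][0] + B[0][0] = -1 + -1 = -2, A[1][1] + B[1][0] = -2 + 3 = 1) = -2 (attained at k = 0)
  C[1][1] = min over k of (A[1][0] + B[0][1] = -1 + 4 = 3, A[1][1] + B[1][1] = -2 + -4 = -6) = -6 (attained at k = 1)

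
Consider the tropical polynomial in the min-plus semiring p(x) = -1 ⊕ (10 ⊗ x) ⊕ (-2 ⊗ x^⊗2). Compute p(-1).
p(-1) = -4

A tropical monomial a ⊗ x^⊗i evaluates to a + i · x. Evaluating each term at x = -1:
  Term 0 contributes -1 + 0 · -1 = -1
  Term 1 contributes 10 + 1 · -1 = 9
  Term 2 contributes -2 + 2 · -1 = -4
p(-1) = ⊕ of these = min[-1, 9, -4] = -4.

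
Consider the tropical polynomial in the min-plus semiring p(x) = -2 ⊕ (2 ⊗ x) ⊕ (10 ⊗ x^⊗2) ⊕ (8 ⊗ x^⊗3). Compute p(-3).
p(-3) = -2

A tropical monomial a ⊗ x^⊗i evaluates to a + i · x. Evaluating each term at x = -3:
  Term 0 contributes -2 + 0 · -3 = -2
  Term 1 contributes 2 + 1 · -3 = -1
  Term 2 contributes 10 + 2 · -3 = 4
  Term 3 contributes 8 + 3 · -3 = -1
p(-3) = ⊕ of these = min[-2, -1, 4, -1] = -2.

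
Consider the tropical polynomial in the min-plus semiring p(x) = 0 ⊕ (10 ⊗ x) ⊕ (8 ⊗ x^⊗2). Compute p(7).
p(7) = 0

A tropical monomial a ⊗ x^⊗i evaluates to a + i · x. Evaluating each term at x = 7:
  Term 0 contributes 0 + 0 · 7 = 0
  Term 1 contributes 10 + 1 · 7 = 17
  Term 2 contributes 8 + 2 · 7 = 22
p(7) = ⊕ of these = min[0, 17, 22] = 0.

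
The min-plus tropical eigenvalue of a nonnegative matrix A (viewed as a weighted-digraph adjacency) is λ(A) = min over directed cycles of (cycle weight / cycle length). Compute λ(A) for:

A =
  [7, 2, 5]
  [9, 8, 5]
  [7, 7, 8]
λ(A) = 14/3

Enumerate directed cycles and compute their means (weight / length). Sample:
  cycle 0 → 0: weight = 7, length = 1, mean = 7/1 ≈ 7.000
  cycle 1 → 1: weight = 8, length = 1, mean = 8/1 ≈ 8.000
  cycle 2 → 2: weight = 8, length = 1, mean = 8/1 ≈ 8.000
  cycle 0 → 1 → 0: weight = 11, length = 2, mean = 11/2 ≈ 5.500
  cycle 0 → 2 → 0: weight = 12, length = 2, mean = 12/2 ≈ 6.000
  cycle 1 → 0 → 1: weight = 11, length = 2, mean = 11/2 ≈ 5.500
Minimum mean = 4.667, attained e.g. along the cycle 0 → 1 → 2 → 0 with weight 14 and length 3. So λ(A) = 14/3 = 14/3.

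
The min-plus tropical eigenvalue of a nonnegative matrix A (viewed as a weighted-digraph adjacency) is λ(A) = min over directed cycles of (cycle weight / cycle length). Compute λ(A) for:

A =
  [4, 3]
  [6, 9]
λ(A) = 4

Enumerate directed cycles and compute their means (weight / length). Sample:
  cycle 0 → 0: weight = 4, length = 1, mean = 4/1 ≈ 4.000
  cycle 1 → 1: weight = 9, length = 1, mean = 9/1 ≈ 9.000
  cycle 0 → 1 → 0: weight = 9, length = 2, mean = 9/2 ≈ 4.500
  cycle 1 → 0 → 1: weight = 9, length = 2, mean = 9/2 ≈ 4.500
Minimum mean = 4.000, attained e.g. along the cycle 0 → 0 with weight 4 and length 1. So λ(A) = 4/1 = 4.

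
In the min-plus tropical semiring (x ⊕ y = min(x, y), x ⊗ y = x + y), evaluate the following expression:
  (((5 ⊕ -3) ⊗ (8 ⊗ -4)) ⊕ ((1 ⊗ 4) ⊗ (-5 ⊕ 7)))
(((5 ⊕ -3) ⊗ (8 ⊗ -4)) ⊕ ((1 ⊗ 4) ⊗ (-5 ⊕ 7))) = 0

Expand innermost to outermost. Recall ⊕ takes the minimum of its arguments and ⊗ takes their sum. Working out the expression (((5 ⊕ -3) ⊗ (8 ⊗ -4)) ⊕ ((1 ⊗ 4) ⊗ (-5 ⊕ 7))) gives 0.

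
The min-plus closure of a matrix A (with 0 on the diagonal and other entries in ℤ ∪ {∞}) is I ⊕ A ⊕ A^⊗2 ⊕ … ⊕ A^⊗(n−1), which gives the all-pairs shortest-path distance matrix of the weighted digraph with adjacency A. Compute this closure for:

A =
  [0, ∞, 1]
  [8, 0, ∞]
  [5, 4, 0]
Closure =
  [0, 5, 1]
  [8, 0, 9]
  [5, 4, 0]

This is the Floyd-Warshall all-pairs shortest-path computation. For each intermediate vertex k = 0, 1, …, 2, update dist[i][j] ← min(dist[i][j], dist[i][k] + dist[k][j]). The final matrix gives, for each (i, j), the minimum total weight of any directed path from i to j (possibly empty when i = j).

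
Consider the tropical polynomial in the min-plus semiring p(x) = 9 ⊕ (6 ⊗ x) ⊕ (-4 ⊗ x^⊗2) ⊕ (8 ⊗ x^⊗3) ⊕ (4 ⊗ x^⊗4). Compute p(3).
p(3) = 2

A tropical monomial a ⊗ x^⊗i evaluates to a + i · x. Evaluating each term at x = 3:
  Term 0 contributes 9 + 0 · 3 = 9
  Term 1 contributes 6 + 1 · 3 = 9
  Term 2 contributes -4 + 2 · 3 = 2
  Term 3 contributes 8 + 3 · 3 = 17
  Term 4 contributes 4 + 4 · 3 = 16
p(3) = ⊕ of these = min[9, 9, 2, 17, 16] = 2.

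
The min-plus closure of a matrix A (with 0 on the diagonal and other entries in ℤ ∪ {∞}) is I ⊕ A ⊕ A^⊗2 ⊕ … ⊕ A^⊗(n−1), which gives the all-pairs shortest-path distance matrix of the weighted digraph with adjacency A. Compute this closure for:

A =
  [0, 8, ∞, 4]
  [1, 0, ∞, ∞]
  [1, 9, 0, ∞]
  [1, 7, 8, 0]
Closure =
  [0, 8, 12, 4]
  [1, 0, 13, 5]
  [1, 9, 0, 5]
  [1, 7, 8, 0]

This is the Floyd-Warshall all-pairs shortest-path computation. For each intermediate vertex k = 0, 1, …, 3, update dist[i][j] ← min(dist[i][j], dist[i][k] + dist[k][j]). The final matrix gives, for each (i, j), the minimum total weight of any directed path from i to j (possibly empty when i = j).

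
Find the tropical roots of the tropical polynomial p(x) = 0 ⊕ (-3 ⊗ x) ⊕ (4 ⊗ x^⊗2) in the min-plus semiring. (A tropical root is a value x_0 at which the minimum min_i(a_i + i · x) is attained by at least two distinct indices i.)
Roots: {-7, 3}

Each tropical root is a break point of the lower envelope of the lines y = a_i + i · x (there are 3 lines, with slopes 0, 1, ..., 2). Only the lines that attain the minimum somewhere contribute to roots; other lines are dominated. Here the surviving (envelope) indices are i = 2, i = 1, i = 0.
Intersections between consecutive envelope lines give the roots: for adjacent envelope indices i < j the intersection is x = (a_i − a_j) / (j − i). Reading off the sorted break points: {-7, 3}.
Verification: at each break x_0, at least two indices attain the minimum of min_i(a_i + i · x_0).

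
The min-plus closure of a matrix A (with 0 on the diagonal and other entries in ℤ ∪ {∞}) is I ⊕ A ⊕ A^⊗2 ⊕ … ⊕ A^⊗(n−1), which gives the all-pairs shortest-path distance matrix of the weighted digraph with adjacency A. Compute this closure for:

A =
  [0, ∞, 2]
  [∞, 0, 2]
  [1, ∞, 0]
Closure =
  [0, ∞, 2]
  [3, 0, 2]
  [1, ∞, 0]

This is the Floyd-Warshall all-pairs shortest-path computation. For each intermediate vertex k = 0, 1, …, 2, update dist[i][j] ← min(dist[i][j], dist[i][k] + dist[k][j]). The final matrix gives, for each (i, j), the minimum total weight of any directed path from i to j (possibly empty when i = j).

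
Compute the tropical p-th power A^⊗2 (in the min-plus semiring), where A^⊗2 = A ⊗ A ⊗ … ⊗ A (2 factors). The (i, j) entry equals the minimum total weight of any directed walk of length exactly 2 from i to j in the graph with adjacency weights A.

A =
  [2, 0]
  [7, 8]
A^⊗2 =
  [4, 2]
  [9, 7]

Each entry (A^⊗2)_ij equals the minimum over all length-2 walks i = v_0 → v_1 → … → v_2 = j of Σ_t A[v_t][v_{t+1}]. For example, for (i, j) = (0, 1) we minimise over 2 possible intermediate vertex sequences; the minimum is 2, attained along the walk 0 → 0 → 1.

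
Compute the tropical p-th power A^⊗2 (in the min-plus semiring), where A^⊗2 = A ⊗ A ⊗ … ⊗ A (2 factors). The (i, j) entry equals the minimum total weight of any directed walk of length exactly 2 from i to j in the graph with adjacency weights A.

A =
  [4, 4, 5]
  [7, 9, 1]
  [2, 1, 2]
A^⊗2 =
  [7, 6, 5]
  [3, 2, 3]
  [4, 3, 2]

Each entry (A^⊗2)_ij equals the minimum over all length-2 walks i = v_0 → v_1 → … → v_2 = j of Σ_t A[v_t][v_{t+1}]. For example, for (i, j) = (0, 2) we minimise over 3 possible intermediate vertex sequences; the minimum is 5, attained along the walk 0 → 1 → 2.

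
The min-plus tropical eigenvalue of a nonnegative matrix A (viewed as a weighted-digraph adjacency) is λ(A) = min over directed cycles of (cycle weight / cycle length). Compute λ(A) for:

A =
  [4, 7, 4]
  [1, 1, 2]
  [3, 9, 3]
λ(A) = 1

Enumerate directed cycles and compute their means (weight / length). Sample:
  cycle 0 → 0: weight = 4, length = 1, mean = 4/1 ≈ 4.000
  cycle 1 → 1: weight = 1, length = 1, mean = 1/1 ≈ 1.000
  cycle 2 → 2: weight = 3, length = 1, mean = 3/1 ≈ 3.000
  cycle 0 → 1 → 0: weight = 8, length = 2, mean = 8/2 ≈ 4.000
  cycle 0 → 2 → 0: weight = 7, length = 2, mean = 7/2 ≈ 3.500
  cycle 1 → 0 → 1: weight = 8, length = 2, mean = 8/2 ≈ 4.000
Minimum mean = 1.000, attained e.g. along the cycle 1 → 1 with weight 1 and length 1. So λ(A) = 1/1 = 1.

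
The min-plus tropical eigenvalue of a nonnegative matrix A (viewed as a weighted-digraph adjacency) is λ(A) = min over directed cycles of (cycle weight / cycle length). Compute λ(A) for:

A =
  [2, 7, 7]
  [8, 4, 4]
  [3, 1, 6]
λ(A) = 2

Enumerate directed cycles and compute their means (weight / length). Sample:
  cycle 0 → 0: weight = 2, length = 1, mean = 2/1 ≈ 2.000
  cycle 1 → 1: weight = 4, length = 1, mean = 4/1 ≈ 4.000
  cycle 2 → 2: weight = 6, length = 1, mean = 6/1 ≈ 6.000
  cycle 0 → 1 → 0: weight = 15, length = 2, mean = 15/2 ≈ 7.500
  cycle 0 → 2 → 0: weight = 10, length = 2, mean = 10/2 ≈ 5.000
  cycle 1 → 0 → 1: weight = 15, length = 2, mean = 15/2 ≈ 7.500
Minimum mean = 2.000, attained e.g. along the cycle 0 → 0 with weight 2 and length 1. So λ(A) = 2/1 = 2.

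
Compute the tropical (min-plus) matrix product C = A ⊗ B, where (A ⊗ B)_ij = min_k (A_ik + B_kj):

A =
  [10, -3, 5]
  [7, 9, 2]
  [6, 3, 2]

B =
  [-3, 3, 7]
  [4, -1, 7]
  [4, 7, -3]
A ⊗ B =
  [1, -4, 2]
  [4, 8, -1]
  [3, 2, -1]

Apply the min-plus product entry-by-entry:
  C[0][0] = min over k of (A[0][0] + B[0][0] = 10 + -3 = 7, A[0][1] + B[1][0] = -3 + 4 = 1, A[0][2] + B[2][0] = 5 + 4 = 9) = 1 (attained at k = 1)
  C[0][1] = min over k of (A[0][0] + B[0][1] = 10 + 3 = 13, A[0][1] + B[1][1] = -3 + -1 = -4, A[0][2] + B[2][1] = 5 + 7 = 12) = -4 (attained at k = 1)
  C[0][2] = min over k of (A[0][0] + B[0][2] = 10 + 7 = 17, A[0][1] + B[1][2] = -3 + 7 = 4, A[0][2] + B[2][2] = 5 + -3 = 2) = 2 (attained at k = 2)
  C[1][0] = min over k of (A[1][0] + B[0][0] = 7 + -3 = 4, A[1][1] + B[1][0] = 9 + 4 = 13, A[1][2] + B[2][0] = 2 + 4 = 6) = 4 (attained at k = 0)
  C[1][1] = min over k of (A[1][0] + B[0][1] = 7 + 3 = 10, A[1][1] + B[1][1] = 9 + -1 = 8, A[1][2] + B[2][1] = 2 + 7 = 9) = 8 (attained at k = 1)
  C[1][2] = min over k of (A[1][0] + B[0][2] = 7 + 7 = 14, A[1][1] + B[1][2] = 9 + 7 = 16, A[1][2] + B[2][2] = 2 + -3 = -1) = -1 (attained at k = 2)
  C[2][0] = min over k of (A[2][0] + B[0][0] = 6 + -3 = 3, A[2][1] + B[1][0] = 3 + 4 = 7, A[2][2] + B[2][0] = 2 + 4 = 6) = 3 (attained at k = 0)
  C[2][1] = min over k of (A[2][0] + B[0][1] = 6 + 3 = 9, A[2][1] + B[1][1] = 3 + -1 = 2, A[2][2] + B[2][1] = 2 + 7 = 9) = 2 (attained at k = 1)
  C[2][2] = min over k of (A[2][0] + B[0][2] = 6 + 7 = 13, A[2][1] + B[1][2] = 3 + 7 = 10, A[2][2] + B[2][2] = 2 + -3 = -1) = -1 (attained at k = 2)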